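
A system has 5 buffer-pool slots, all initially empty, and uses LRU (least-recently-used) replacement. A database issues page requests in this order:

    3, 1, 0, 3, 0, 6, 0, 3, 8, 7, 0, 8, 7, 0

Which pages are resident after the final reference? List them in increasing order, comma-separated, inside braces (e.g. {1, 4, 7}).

{0, 3, 6, 7, 8}

3 → miss, frames [3]
1 → miss, frames [3, 1]
0 → miss, frames [3, 1, 0]
3 → hit
0 → hit
6 → miss, frames [1, 3, 0, 6]
0 → hit
3 → hit
8 → miss, frames [1, 6, 0, 3, 8]
7 → miss, evict 1, frames [6, 0, 3, 8, 7]
0 → hit
8 → hit
7 → hit
0 → hit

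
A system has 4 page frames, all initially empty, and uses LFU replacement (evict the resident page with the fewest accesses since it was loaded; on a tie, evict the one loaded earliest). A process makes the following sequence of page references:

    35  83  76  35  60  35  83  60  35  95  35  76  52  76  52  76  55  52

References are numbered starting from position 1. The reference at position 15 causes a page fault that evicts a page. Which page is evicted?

pos 1: 35: miss, frames {35}
pos 2: 83: miss, frames {35,83}
pos 3: 76: miss, frames {35,83,76}
pos 4: 35: hit
pos 5: 60: miss, frames {35,83,76,60}
pos 6: 35: hit
pos 7: 83: hit
pos 8: 60: hit
pos 9: 35: hit
pos 10: 95: miss, evict 76, frames {35,83,60,95}
pos 11: 35: hit
pos 12: 76: miss, evict 95, frames {35,83,60,76}
pos 13: 52: miss, evict 76, frames {35,83,60,52}
pos 14: 76: miss, evict 52, frames {35,83,60,76}
pos 15: 52: miss, evict 76, frames {35,83,60,52}
At position 15, page 76 is evicted.

76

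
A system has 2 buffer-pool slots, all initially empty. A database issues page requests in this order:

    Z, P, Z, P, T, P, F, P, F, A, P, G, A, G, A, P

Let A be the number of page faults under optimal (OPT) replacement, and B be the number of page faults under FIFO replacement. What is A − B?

-1

Under OPT: F F . . F . F . . F . F . . . F → 7 faults.
Under FIFO: F F . . F . F F . F . F . . . F → 8 faults.
A − B = 7 − 8 = -1.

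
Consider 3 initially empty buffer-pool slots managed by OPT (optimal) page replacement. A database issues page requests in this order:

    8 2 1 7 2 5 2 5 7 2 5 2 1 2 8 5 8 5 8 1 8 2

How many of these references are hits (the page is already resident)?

8 -> miss, frames [8]
2 -> miss, frames [8, 2]
1 -> miss, frames [8, 2, 1]
7 -> miss, evict 8, frames [2, 1, 7]
2 -> hit
5 -> miss, evict 1, frames [2, 7, 5]
2 -> hit
5 -> hit
7 -> hit
2 -> hit
5 -> hit
2 -> hit
1 -> miss, evict 7, frames [2, 5, 1]
2 -> hit
8 -> miss, evict 2, frames [5, 1, 8]
5 -> hit
8 -> hit
5 -> hit
8 -> hit
1 -> hit
8 -> hit
2 -> miss, evict 8, frames [5, 1, 2]
Hits: 14.

14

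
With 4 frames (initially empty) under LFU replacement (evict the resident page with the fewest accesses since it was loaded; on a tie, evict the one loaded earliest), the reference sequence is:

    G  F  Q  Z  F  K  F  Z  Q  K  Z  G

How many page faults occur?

G → miss, frames (G)
F → miss, frames (G F)
Q → miss, frames (G F Q)
Z → miss, frames (G F Q Z)
F → hit
K → miss, evict G, frames (F Q Z K)
F → hit
Z → hit
Q → hit
K → hit
Z → hit
G → miss, evict Q, frames (F Z K G)
Page faults: 6.

6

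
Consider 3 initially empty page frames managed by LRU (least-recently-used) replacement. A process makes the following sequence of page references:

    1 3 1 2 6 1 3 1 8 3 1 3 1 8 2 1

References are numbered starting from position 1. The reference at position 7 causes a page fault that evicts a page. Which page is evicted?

pos 1: 1 -> miss, frames (1)
pos 2: 3 -> miss, frames (1 3)
pos 3: 1 -> hit
pos 4: 2 -> miss, frames (3 1 2)
pos 5: 6 -> miss, evict 3, frames (1 2 6)
pos 6: 1 -> hit
pos 7: 3 -> miss, evict 2, frames (6 1 3)
At position 7, page 2 is evicted.

2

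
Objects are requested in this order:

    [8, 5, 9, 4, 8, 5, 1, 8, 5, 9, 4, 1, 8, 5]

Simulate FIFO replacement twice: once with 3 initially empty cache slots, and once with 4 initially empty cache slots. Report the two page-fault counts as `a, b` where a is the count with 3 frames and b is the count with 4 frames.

11, 12

3 frames: F F F F F F F . . F F . F F → 11 faults.
4 frames: F F F F . . F F F F F F F F → 12 faults.
12 > 11: adding a frame increased faults — Belady's anomaly.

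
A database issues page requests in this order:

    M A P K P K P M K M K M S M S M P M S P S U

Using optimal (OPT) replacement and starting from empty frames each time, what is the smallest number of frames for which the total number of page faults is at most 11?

2

f=1: 22 faults
f=2: 9 faults
f=3: 6 faults
f=4: 6 faults
f=5: 6 faults
f=6: 6 faults
Smallest f with faults ≤ 11 is 2.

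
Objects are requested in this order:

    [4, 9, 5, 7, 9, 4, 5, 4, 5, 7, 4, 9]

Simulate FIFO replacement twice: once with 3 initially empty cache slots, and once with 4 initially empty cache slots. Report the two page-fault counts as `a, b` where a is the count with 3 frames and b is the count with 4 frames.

6, 4

3 frames: F F F F . F . . . . . F → 6 faults.
4 frames: F F F F . . . . . . . . → 4 faults.
4 < 6: adding a frame reduced faults, as is typical.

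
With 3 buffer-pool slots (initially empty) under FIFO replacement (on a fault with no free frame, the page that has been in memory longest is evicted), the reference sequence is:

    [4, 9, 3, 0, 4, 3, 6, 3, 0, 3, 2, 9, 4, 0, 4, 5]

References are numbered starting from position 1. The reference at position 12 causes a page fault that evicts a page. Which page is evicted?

pos 1: 4 → miss, frames (4)
pos 2: 9 → miss, frames (4 9)
pos 3: 3 → miss, frames (4 9 3)
pos 4: 0 → miss, evict 4, frames (9 3 0)
pos 5: 4 → miss, evict 9, frames (3 0 4)
pos 6: 3 → hit
pos 7: 6 → miss, evict 3, frames (0 4 6)
pos 8: 3 → miss, evict 0, frames (4 6 3)
pos 9: 0 → miss, evict 4, frames (6 3 0)
pos 10: 3 → hit
pos 11: 2 → miss, evict 6, frames (3 0 2)
pos 12: 9 → miss, evict 3, frames (0 2 9)
At position 12, page 3 is evicted.

3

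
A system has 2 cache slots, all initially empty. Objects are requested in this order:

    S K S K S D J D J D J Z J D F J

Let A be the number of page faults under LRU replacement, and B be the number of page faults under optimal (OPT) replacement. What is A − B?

1

Under LRU: F F . . . F F . . . . F . F F F → 8 faults.
Under OPT: F F . . . F F . . . . F . F F . → 7 faults.
A − B = 8 − 7 = 1.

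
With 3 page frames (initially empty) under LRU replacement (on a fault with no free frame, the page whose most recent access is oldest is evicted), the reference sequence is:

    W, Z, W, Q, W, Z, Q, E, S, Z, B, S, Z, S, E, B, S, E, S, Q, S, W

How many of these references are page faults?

11

W → miss, frames [W]
Z → miss, frames [W, Z]
W → hit
Q → miss, frames [Z, W, Q]
W → hit
Z → hit
Q → hit
E → miss, evict W, frames [Z, Q, E]
S → miss, evict Z, frames [Q, E, S]
Z → miss, evict Q, frames [E, S, Z]
B → miss, evict E, frames [S, Z, B]
S → hit
Z → hit
S → hit
E → miss, evict B, frames [Z, S, E]
B → miss, evict Z, frames [S, E, B]
S → hit
E → hit
S → hit
Q → miss, evict B, frames [E, S, Q]
S → hit
W → miss, evict E, frames [Q, S, W]
Page faults: 11.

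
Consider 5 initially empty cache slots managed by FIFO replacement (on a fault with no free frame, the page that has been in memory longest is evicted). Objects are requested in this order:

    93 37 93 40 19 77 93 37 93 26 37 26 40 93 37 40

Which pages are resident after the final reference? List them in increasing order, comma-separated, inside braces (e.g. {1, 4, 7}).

93: miss, frames (93)
37: miss, frames (93 37)
93: hit
40: miss, frames (93 37 40)
19: miss, frames (93 37 40 19)
77: miss, frames (93 37 40 19 77)
93: hit
37: hit
93: hit
26: miss, evict 93, frames (37 40 19 77 26)
37: hit
26: hit
40: hit
93: miss, evict 37, frames (40 19 77 26 93)
37: miss, evict 40, frames (19 77 26 93 37)
40: miss, evict 19, frames (77 26 93 37 40)

{26, 37, 40, 77, 93}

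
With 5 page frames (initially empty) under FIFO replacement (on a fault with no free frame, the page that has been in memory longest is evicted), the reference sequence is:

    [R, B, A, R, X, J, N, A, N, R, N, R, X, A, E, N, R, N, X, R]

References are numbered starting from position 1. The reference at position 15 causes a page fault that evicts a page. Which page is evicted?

pos 1: R -> miss, frames (R)
pos 2: B -> miss, frames (R B)
pos 3: A -> miss, frames (R B A)
pos 4: R -> hit
pos 5: X -> miss, frames (R B A X)
pos 6: J -> miss, frames (R B A X J)
pos 7: N -> miss, evict R, frames (B A X J N)
pos 8: A -> hit
pos 9: N -> hit
pos 10: R -> miss, evict B, frames (A X J N R)
pos 11: N -> hit
pos 12: R -> hit
pos 13: X -> hit
pos 14: A -> hit
pos 15: E -> miss, evict A, frames (X J N R E)
At position 15, page A is evicted.

A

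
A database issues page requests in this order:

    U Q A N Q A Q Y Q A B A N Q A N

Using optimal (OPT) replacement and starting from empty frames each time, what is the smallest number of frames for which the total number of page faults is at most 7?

f=1: 16 faults
f=2: 11 faults
f=3: 7 faults
f=4: 6 faults
f=5: 6 faults
f=6: 6 faults
Smallest f with faults ≤ 7 is 3.

3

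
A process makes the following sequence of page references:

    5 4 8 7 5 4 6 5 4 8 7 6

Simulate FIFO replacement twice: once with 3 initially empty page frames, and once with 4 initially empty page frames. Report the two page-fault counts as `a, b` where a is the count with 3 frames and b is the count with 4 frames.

9, 10

3 frames: F F F F F F F . . F F . → 9 faults.
4 frames: F F F F . . F F F F F F → 10 faults.
10 > 9: adding a frame increased faults — Belady's anomaly.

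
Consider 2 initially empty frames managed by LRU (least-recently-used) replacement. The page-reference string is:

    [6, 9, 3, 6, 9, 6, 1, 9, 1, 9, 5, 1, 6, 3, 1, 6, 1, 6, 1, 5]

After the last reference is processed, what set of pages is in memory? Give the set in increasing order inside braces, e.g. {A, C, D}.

{1, 5}

6: fault, frames {6}
9: fault, frames {6,9}
3: fault, evict 6, frames {9,3}
6: fault, evict 9, frames {3,6}
9: fault, evict 3, frames {6,9}
6: hit
1: fault, evict 9, frames {6,1}
9: fault, evict 6, frames {1,9}
1: hit
9: hit
5: fault, evict 1, frames {9,5}
1: fault, evict 9, frames {5,1}
6: fault, evict 5, frames {1,6}
3: fault, evict 1, frames {6,3}
1: fault, evict 6, frames {3,1}
6: fault, evict 3, frames {1,6}
1: hit
6: hit
1: hit
5: fault, evict 6, frames {1,5}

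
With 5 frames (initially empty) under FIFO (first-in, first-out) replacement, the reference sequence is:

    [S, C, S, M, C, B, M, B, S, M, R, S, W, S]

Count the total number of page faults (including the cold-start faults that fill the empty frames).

S → fault, frames (S)
C → fault, frames (S C)
S → hit
M → fault, frames (S C M)
C → hit
B → fault, frames (S C M B)
M → hit
B → hit
S → hit
M → hit
R → fault, frames (S C M B R)
S → hit
W → fault, evict S, frames (C M B R W)
S → fault, evict C, frames (M B R W S)
Page faults: 7.

7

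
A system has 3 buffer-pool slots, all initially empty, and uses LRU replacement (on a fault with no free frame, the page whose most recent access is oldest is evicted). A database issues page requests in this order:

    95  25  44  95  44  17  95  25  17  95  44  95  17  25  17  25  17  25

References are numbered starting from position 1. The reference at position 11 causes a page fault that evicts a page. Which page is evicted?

25

pos 1: 95 → miss, frames (95)
pos 2: 25 → miss, frames (95 25)
pos 3: 44 → miss, frames (95 25 44)
pos 4: 95 → hit
pos 5: 44 → hit
pos 6: 17 → miss, evict 25, frames (95 44 17)
pos 7: 95 → hit
pos 8: 25 → miss, evict 44, frames (17 95 25)
pos 9: 17 → hit
pos 10: 95 → hit
pos 11: 44 → miss, evict 25, frames (17 95 44)
At position 11, page 25 is evicted.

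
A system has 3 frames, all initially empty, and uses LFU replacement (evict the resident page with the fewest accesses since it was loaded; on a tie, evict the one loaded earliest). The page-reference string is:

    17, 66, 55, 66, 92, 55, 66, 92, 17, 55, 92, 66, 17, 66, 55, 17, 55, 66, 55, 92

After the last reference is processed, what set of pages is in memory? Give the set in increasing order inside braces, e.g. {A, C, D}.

17: fault, frames [17]
66: fault, frames [17, 66]
55: fault, frames [17, 66, 55]
66: hit
92: fault, evict 17, frames [66, 55, 92]
55: hit
66: hit
92: hit
17: fault, evict 55, frames [66, 92, 17]
55: fault, evict 17, frames [66, 92, 55]
92: hit
66: hit
17: fault, evict 55, frames [66, 92, 17]
66: hit
55: fault, evict 17, frames [66, 92, 55]
17: fault, evict 55, frames [66, 92, 17]
55: fault, evict 17, frames [66, 92, 55]
66: hit
55: hit
92: hit

{55, 66, 92}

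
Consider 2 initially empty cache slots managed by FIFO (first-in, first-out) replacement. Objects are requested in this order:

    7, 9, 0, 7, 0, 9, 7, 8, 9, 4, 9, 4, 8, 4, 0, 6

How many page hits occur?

7 → fault, frames [7]
9 → fault, frames [7, 9]
0 → fault, evict 7, frames [9, 0]
7 → fault, evict 9, frames [0, 7]
0 → hit
9 → fault, evict 0, frames [7, 9]
7 → hit
8 → fault, evict 7, frames [9, 8]
9 → hit
4 → fault, evict 9, frames [8, 4]
9 → fault, evict 8, frames [4, 9]
4 → hit
8 → fault, evict 4, frames [9, 8]
4 → fault, evict 9, frames [8, 4]
0 → fault, evict 8, frames [4, 0]
6 → fault, evict 4, frames [0, 6]
Hits: 4.

4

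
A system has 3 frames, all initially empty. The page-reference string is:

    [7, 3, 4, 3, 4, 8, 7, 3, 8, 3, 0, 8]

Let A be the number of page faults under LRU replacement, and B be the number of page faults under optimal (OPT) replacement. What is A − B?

2

Under LRU: F F F . . F F F . . F . → 7 faults.
Under OPT: F F F . . F . . . . F . → 5 faults.
A − B = 7 − 5 = 2.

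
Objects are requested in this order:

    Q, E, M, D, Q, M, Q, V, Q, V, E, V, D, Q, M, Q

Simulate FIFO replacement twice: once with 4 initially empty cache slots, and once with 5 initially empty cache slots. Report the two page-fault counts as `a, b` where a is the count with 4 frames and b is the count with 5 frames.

8, 5

4 frames: F F F F . . . F F . F . . . F . → 8 faults.
5 frames: F F F F . . . F . . . . . . . . → 5 faults.
5 < 8: adding a frame reduced faults, as is typical.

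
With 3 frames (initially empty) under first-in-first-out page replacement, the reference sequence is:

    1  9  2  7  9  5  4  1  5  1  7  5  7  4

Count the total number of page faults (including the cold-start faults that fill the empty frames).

1 → miss, frames [1]
9 → miss, frames [1, 9]
2 → miss, frames [1, 9, 2]
7 → miss, evict 1, frames [9, 2, 7]
9 → hit
5 → miss, evict 9, frames [2, 7, 5]
4 → miss, evict 2, frames [7, 5, 4]
1 → miss, evict 7, frames [5, 4, 1]
5 → hit
1 → hit
7 → miss, evict 5, frames [4, 1, 7]
5 → miss, evict 4, frames [1, 7, 5]
7 → hit
4 → miss, evict 1, frames [7, 5, 4]
Page faults: 10.

10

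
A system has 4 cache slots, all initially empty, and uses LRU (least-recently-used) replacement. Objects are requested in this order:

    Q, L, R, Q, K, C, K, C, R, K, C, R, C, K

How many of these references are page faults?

Q -> miss, frames [Q]
L -> miss, frames [Q, L]
R -> miss, frames [Q, L, R]
Q -> hit
K -> miss, frames [L, R, Q, K]
C -> miss, evict L, frames [R, Q, K, C]
K -> hit
C -> hit
R -> hit
K -> hit
C -> hit
R -> hit
C -> hit
K -> hit
Page faults: 5.

5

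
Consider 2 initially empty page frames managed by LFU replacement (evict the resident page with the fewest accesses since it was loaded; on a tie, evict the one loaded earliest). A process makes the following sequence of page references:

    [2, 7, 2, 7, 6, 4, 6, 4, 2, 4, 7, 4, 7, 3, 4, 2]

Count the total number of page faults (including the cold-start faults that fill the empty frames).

11

2 → miss, frames {2}
7 → miss, frames {2,7}
2 → hit
7 → hit
6 → miss, evict 2, frames {7,6}
4 → miss, evict 6, frames {7,4}
6 → miss, evict 4, frames {7,6}
4 → miss, evict 6, frames {7,4}
2 → miss, evict 4, frames {7,2}
4 → miss, evict 2, frames {7,4}
7 → hit
4 → hit
7 → hit
3 → miss, evict 4, frames {7,3}
4 → miss, evict 3, frames {7,4}
2 → miss, evict 4, frames {7,2}
Page faults: 11.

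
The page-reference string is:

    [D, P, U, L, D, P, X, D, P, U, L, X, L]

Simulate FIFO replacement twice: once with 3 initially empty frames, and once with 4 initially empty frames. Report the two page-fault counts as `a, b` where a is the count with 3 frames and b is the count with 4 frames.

9, 10

3 frames: F F F F F F F . . F F . . → 9 faults.
4 frames: F F F F . . F F F F F F . → 10 faults.
10 > 9: adding a frame increased faults — Belady's anomaly.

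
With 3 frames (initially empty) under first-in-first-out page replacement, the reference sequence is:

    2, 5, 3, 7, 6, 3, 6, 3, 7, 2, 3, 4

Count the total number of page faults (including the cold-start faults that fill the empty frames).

8

2 -> fault, frames {2}
5 -> fault, frames {2,5}
3 -> fault, frames {2,5,3}
7 -> fault, evict 2, frames {5,3,7}
6 -> fault, evict 5, frames {3,7,6}
3 -> hit
6 -> hit
3 -> hit
7 -> hit
2 -> fault, evict 3, frames {7,6,2}
3 -> fault, evict 7, frames {6,2,3}
4 -> fault, evict 6, frames {2,3,4}
Page faults: 8.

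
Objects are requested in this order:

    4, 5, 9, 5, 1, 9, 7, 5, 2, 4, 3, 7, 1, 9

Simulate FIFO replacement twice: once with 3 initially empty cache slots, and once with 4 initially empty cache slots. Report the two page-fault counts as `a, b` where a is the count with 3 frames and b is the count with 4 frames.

12, 10

3 frames: F F F . F . F F F F F F F F → 12 faults.
4 frames: F F F . F . F . F F F . F F → 10 faults.
10 < 12: adding a frame reduced faults, as is typical.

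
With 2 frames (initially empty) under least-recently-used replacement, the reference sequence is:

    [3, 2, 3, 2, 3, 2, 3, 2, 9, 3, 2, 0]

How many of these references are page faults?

6

3 -> fault, frames [3]
2 -> fault, frames [3, 2]
3 -> hit
2 -> hit
3 -> hit
2 -> hit
3 -> hit
2 -> hit
9 -> fault, evict 3, frames [2, 9]
3 -> fault, evict 2, frames [9, 3]
2 -> fault, evict 9, frames [3, 2]
0 -> fault, evict 3, frames [2, 0]
Page faults: 6.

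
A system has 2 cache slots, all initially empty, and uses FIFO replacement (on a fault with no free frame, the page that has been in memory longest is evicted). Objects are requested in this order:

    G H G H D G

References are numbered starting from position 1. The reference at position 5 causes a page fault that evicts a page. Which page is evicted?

pos 1: G: miss, frames [G]
pos 2: H: miss, frames [G, H]
pos 3: G: hit
pos 4: H: hit
pos 5: D: miss, evict G, frames [H, D]
At position 5, page G is evicted.

G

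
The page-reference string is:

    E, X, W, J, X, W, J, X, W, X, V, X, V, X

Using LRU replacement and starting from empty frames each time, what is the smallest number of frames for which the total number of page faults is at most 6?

3

f=1: 14 faults
f=2: 10 faults
f=3: 5 faults
f=4: 5 faults
f=5: 5 faults
Smallest f with faults ≤ 6 is 3.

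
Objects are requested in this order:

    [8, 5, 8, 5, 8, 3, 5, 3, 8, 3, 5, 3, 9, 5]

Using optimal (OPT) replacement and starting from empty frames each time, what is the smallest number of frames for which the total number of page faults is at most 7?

f=1: 14 faults
f=2: 6 faults
f=3: 4 faults
f=4: 4 faults
Smallest f with faults ≤ 7 is 2.

2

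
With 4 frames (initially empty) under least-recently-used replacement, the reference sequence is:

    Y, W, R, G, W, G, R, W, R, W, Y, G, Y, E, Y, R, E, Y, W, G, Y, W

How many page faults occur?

8

Y: fault, frames {Y}
W: fault, frames {Y,W}
R: fault, frames {Y,W,R}
G: fault, frames {Y,W,R,G}
W: hit
G: hit
R: hit
W: hit
R: hit
W: hit
Y: hit
G: hit
Y: hit
E: fault, evict R, frames {W,G,Y,E}
Y: hit
R: fault, evict W, frames {G,E,Y,R}
E: hit
Y: hit
W: fault, evict G, frames {R,E,Y,W}
G: fault, evict R, frames {E,Y,W,G}
Y: hit
W: hit
Page faults: 8.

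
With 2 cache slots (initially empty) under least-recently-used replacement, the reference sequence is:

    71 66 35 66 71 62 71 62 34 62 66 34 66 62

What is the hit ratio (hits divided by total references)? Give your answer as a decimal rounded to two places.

71: fault, frames [71]
66: fault, frames [71, 66]
35: fault, evict 71, frames [66, 35]
66: hit
71: fault, evict 35, frames [66, 71]
62: fault, evict 66, frames [71, 62]
71: hit
62: hit
34: fault, evict 71, frames [62, 34]
62: hit
66: fault, evict 34, frames [62, 66]
34: fault, evict 62, frames [66, 34]
66: hit
62: fault, evict 34, frames [66, 62]
Hits: 5 of 14 references → 5/14 = 0.3571.

0.36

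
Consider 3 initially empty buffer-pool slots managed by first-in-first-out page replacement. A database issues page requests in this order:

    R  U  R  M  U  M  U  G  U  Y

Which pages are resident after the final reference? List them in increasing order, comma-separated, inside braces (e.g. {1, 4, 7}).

R: miss, frames {R}
U: miss, frames {R,U}
R: hit
M: miss, frames {R,U,M}
U: hit
M: hit
U: hit
G: miss, evict R, frames {U,M,G}
U: hit
Y: miss, evict U, frames {M,G,Y}

{G, M, Y}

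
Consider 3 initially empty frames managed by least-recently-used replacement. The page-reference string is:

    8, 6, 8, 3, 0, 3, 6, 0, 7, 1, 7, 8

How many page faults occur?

8

8 → fault, frames {8}
6 → fault, frames {8,6}
8 → hit
3 → fault, frames {6,8,3}
0 → fault, evict 6, frames {8,3,0}
3 → hit
6 → fault, evict 8, frames {0,3,6}
0 → hit
7 → fault, evict 3, frames {6,0,7}
1 → fault, evict 6, frames {0,7,1}
7 → hit
8 → fault, evict 0, frames {1,7,8}
Page faults: 8.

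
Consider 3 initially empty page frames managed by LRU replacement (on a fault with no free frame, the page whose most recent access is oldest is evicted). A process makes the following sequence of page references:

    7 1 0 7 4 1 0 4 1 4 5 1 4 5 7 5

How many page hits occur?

7: miss, frames (7)
1: miss, frames (7 1)
0: miss, frames (7 1 0)
7: hit
4: miss, evict 1, frames (0 7 4)
1: miss, evict 0, frames (7 4 1)
0: miss, evict 7, frames (4 1 0)
4: hit
1: hit
4: hit
5: miss, evict 0, frames (1 4 5)
1: hit
4: hit
5: hit
7: miss, evict 1, frames (4 5 7)
5: hit
Hits: 8.

8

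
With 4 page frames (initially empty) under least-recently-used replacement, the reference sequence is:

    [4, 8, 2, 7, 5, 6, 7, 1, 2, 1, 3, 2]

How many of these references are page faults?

4 → miss, frames (4)
8 → miss, frames (4 8)
2 → miss, frames (4 8 2)
7 → miss, frames (4 8 2 7)
5 → miss, evict 4, frames (8 2 7 5)
6 → miss, evict 8, frames (2 7 5 6)
7 → hit
1 → miss, evict 2, frames (5 6 7 1)
2 → miss, evict 5, frames (6 7 1 2)
1 → hit
3 → miss, evict 6, frames (7 2 1 3)
2 → hit
Page faults: 9.

9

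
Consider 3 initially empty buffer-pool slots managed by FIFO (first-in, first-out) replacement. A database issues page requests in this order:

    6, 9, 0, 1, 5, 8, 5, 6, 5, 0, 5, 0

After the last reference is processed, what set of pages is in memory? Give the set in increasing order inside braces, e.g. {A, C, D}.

6: fault, frames [6]
9: fault, frames [6, 9]
0: fault, frames [6, 9, 0]
1: fault, evict 6, frames [9, 0, 1]
5: fault, evict 9, frames [0, 1, 5]
8: fault, evict 0, frames [1, 5, 8]
5: hit
6: fault, evict 1, frames [5, 8, 6]
5: hit
0: fault, evict 5, frames [8, 6, 0]
5: fault, evict 8, frames [6, 0, 5]
0: hit

{0, 5, 6}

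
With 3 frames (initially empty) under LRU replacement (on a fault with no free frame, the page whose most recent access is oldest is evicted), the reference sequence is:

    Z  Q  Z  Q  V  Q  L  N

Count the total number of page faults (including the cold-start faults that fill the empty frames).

Z -> miss, frames (Z)
Q -> miss, frames (Z Q)
Z -> hit
Q -> hit
V -> miss, frames (Z Q V)
Q -> hit
L -> miss, evict Z, frames (V Q L)
N -> miss, evict V, frames (Q L N)
Page faults: 5.

5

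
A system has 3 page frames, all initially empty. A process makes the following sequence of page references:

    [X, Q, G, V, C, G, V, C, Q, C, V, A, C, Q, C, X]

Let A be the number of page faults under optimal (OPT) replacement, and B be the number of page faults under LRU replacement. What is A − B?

-1

Under OPT: F F F F F . . . F . . F . . . F → 8 faults.
Under LRU: F F F F F . . . F . . F . F . F → 9 faults.
A − B = 8 − 9 = -1.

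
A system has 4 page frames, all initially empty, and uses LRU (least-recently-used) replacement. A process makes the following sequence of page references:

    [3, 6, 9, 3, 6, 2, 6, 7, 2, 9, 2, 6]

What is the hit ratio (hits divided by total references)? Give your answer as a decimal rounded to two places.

3 -> fault, frames (3)
6 -> fault, frames (3 6)
9 -> fault, frames (3 6 9)
3 -> hit
6 -> hit
2 -> fault, frames (9 3 6 2)
6 -> hit
7 -> fault, evict 9, frames (3 2 6 7)
2 -> hit
9 -> fault, evict 3, frames (6 7 2 9)
2 -> hit
6 -> hit
Hits: 6 of 12 references → 6/12 = 0.5000.

0.50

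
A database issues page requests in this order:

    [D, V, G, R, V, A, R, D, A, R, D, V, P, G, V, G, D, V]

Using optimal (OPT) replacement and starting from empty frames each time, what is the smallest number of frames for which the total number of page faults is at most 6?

f=1: 18 faults
f=2: 11 faults
f=3: 8 faults
f=4: 7 faults
f=5: 6 faults
f=6: 6 faults
Smallest f with faults ≤ 6 is 5.

5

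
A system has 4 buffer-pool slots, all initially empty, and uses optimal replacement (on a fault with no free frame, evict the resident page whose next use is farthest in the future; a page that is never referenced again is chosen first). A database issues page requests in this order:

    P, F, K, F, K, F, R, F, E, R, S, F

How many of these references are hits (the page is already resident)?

P: miss, frames {P}
F: miss, frames {P,F}
K: miss, frames {P,F,K}
F: hit
K: hit
F: hit
R: miss, frames {P,F,K,R}
F: hit
E: miss, evict K, frames {P,F,R,E}
R: hit
S: miss, evict E, frames {P,F,R,S}
F: hit
Hits: 6.

6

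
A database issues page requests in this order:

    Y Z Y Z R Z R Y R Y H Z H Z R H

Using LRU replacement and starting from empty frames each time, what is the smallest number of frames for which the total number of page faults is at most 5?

4

f=1: 16 faults
f=2: 8 faults
f=3: 6 faults
f=4: 4 faults
Smallest f with faults ≤ 5 is 4.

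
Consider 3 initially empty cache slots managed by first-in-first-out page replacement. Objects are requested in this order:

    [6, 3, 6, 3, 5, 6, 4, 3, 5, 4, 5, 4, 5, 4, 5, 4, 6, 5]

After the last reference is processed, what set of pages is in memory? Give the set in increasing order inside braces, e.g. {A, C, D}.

{4, 5, 6}

6 -> fault, frames [6]
3 -> fault, frames [6, 3]
6 -> hit
3 -> hit
5 -> fault, frames [6, 3, 5]
6 -> hit
4 -> fault, evict 6, frames [3, 5, 4]
3 -> hit
5 -> hit
4 -> hit
5 -> hit
4 -> hit
5 -> hit
4 -> hit
5 -> hit
4 -> hit
6 -> fault, evict 3, frames [5, 4, 6]
5 -> hit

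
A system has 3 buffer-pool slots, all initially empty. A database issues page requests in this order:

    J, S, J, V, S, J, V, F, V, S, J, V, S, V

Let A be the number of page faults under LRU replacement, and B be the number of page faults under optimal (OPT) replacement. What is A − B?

Under LRU: F F . F . . . F . F F . . . → 6 faults.
Under OPT: F F . F . . . F . . F . . . → 5 faults.
A − B = 6 − 5 = 1.

1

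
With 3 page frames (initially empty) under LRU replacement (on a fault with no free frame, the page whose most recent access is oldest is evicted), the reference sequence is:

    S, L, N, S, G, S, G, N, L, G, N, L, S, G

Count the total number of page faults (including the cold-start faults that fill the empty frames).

S → miss, frames {S}
L → miss, frames {S,L}
N → miss, frames {S,L,N}
S → hit
G → miss, evict L, frames {N,S,G}
S → hit
G → hit
N → hit
L → miss, evict S, frames {G,N,L}
G → hit
N → hit
L → hit
S → miss, evict G, frames {N,L,S}
G → miss, evict N, frames {L,S,G}
Page faults: 7.

7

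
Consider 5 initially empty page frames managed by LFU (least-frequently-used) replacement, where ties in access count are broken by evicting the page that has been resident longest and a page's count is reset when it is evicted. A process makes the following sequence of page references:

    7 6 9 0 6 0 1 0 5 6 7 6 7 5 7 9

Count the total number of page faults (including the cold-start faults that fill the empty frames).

7: miss, frames {7}
6: miss, frames {7,6}
9: miss, frames {7,6,9}
0: miss, frames {7,6,9,0}
6: hit
0: hit
1: miss, frames {7,6,9,0,1}
0: hit
5: miss, evict 7, frames {6,9,0,1,5}
6: hit
7: miss, evict 9, frames {6,0,1,5,7}
6: hit
7: hit
5: hit
7: hit
9: miss, evict 1, frames {6,0,5,7,9}
Page faults: 8.

8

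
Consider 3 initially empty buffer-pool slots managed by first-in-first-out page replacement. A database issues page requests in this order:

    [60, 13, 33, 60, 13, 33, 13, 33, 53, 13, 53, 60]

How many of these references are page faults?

5

60 → fault, frames [60]
13 → fault, frames [60, 13]
33 → fault, frames [60, 13, 33]
60 → hit
13 → hit
33 → hit
13 → hit
33 → hit
53 → fault, evict 60, frames [13, 33, 53]
13 → hit
53 → hit
60 → fault, evict 13, frames [33, 53, 60]
Page faults: 5.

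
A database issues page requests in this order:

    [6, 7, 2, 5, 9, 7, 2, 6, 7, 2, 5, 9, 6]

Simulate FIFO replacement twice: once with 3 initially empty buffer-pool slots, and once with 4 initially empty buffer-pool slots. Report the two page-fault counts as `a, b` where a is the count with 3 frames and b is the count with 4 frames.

3 frames: F F F F F F F F . . F F . → 10 faults.
4 frames: F F F F F . . F F F F F F → 11 faults.
11 > 10: adding a frame increased faults — Belady's anomaly.

10, 11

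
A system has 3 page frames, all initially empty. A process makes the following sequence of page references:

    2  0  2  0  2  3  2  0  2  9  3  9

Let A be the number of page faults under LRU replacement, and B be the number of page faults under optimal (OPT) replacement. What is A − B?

1

Under LRU: F F . . . F . . . F F . → 5 faults.
Under OPT: F F . . . F . . . F . . → 4 faults.
A − B = 5 − 4 = 1.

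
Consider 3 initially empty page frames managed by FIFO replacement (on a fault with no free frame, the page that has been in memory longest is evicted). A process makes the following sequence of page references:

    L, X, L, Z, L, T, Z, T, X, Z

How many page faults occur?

L → fault, frames [L]
X → fault, frames [L, X]
L → hit
Z → fault, frames [L, X, Z]
L → hit
T → fault, evict L, frames [X, Z, T]
Z → hit
T → hit
X → hit
Z → hit
Page faults: 4.

4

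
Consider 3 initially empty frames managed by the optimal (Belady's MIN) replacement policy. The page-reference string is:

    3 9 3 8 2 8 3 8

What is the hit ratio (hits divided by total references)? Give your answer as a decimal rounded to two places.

3 -> miss, frames (3)
9 -> miss, frames (3 9)
3 -> hit
8 -> miss, frames (3 9 8)
2 -> miss, evict 9, frames (3 8 2)
8 -> hit
3 -> hit
8 -> hit
Hits: 4 of 8 references → 4/8 = 0.5000.

0.50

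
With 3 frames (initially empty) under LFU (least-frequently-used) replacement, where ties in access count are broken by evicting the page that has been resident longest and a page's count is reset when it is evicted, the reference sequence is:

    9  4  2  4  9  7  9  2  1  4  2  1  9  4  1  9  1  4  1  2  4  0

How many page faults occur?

9: fault, frames (9)
4: fault, frames (9 4)
2: fault, frames (9 4 2)
4: hit
9: hit
7: fault, evict 2, frames (9 4 7)
9: hit
2: fault, evict 7, frames (9 4 2)
1: fault, evict 2, frames (9 4 1)
4: hit
2: fault, evict 1, frames (9 4 2)
1: fault, evict 2, frames (9 4 1)
9: hit
4: hit
1: hit
9: hit
1: hit
4: hit
1: hit
2: fault, evict 1, frames (9 4 2)
4: hit
0: fault, evict 2, frames (9 4 0)
Page faults: 10.

10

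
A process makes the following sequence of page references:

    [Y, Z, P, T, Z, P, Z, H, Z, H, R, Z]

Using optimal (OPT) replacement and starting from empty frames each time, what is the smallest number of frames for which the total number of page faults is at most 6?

f=1: 12 faults
f=2: 7 faults
f=3: 6 faults
f=4: 6 faults
f=5: 6 faults
f=6: 6 faults
Smallest f with faults ≤ 6 is 3.

3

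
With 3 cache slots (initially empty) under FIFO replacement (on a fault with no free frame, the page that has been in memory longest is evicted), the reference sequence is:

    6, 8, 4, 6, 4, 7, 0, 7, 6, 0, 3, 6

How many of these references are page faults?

6 -> fault, frames [6]
8 -> fault, frames [6, 8]
4 -> fault, frames [6, 8, 4]
6 -> hit
4 -> hit
7 -> fault, evict 6, frames [8, 4, 7]
0 -> fault, evict 8, frames [4, 7, 0]
7 -> hit
6 -> fault, evict 4, frames [7, 0, 6]
0 -> hit
3 -> fault, evict 7, frames [0, 6, 3]
6 -> hit
Page faults: 7.

7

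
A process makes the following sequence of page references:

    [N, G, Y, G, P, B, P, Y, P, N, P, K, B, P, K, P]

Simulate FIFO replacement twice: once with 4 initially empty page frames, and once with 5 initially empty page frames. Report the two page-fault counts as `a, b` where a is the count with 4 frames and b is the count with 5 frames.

4 frames: F F F . F F . . . F . F . . . . → 7 faults.
5 frames: F F F . F F . . . . . F . . . . → 6 faults.
6 < 7: adding a frame reduced faults, as is typical.

7, 6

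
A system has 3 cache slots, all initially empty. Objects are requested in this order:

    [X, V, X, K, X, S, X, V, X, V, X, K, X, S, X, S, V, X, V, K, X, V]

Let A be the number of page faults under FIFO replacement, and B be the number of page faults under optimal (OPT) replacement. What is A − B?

5

Under FIFO: F F . F . F F F . . . F . F F . F . . F . . → 11 faults.
Under OPT: F F . F . F . . . . . F . . . . F . . . . . → 6 faults.
A − B = 11 − 6 = 5.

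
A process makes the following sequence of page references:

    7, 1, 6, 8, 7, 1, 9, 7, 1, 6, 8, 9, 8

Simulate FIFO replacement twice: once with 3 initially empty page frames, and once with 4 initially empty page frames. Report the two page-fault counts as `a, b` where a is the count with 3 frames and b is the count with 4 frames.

3 frames: F F F F F F F . . F F . . → 9 faults.
4 frames: F F F F . . F F F F F F . → 10 faults.
10 > 9: adding a frame increased faults — Belady's anomaly.

9, 10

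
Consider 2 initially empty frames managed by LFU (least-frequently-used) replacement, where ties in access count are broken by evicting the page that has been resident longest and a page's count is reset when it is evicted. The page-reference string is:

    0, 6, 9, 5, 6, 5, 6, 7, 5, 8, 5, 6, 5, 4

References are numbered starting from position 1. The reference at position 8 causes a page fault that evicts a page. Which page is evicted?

5

pos 1: 0 → fault, frames [0]
pos 2: 6 → fault, frames [0, 6]
pos 3: 9 → fault, evict 0, frames [6, 9]
pos 4: 5 → fault, evict 6, frames [9, 5]
pos 5: 6 → fault, evict 9, frames [5, 6]
pos 6: 5 → hit
pos 7: 6 → hit
pos 8: 7 → fault, evict 5, frames [6, 7]
At position 8, page 5 is evicted.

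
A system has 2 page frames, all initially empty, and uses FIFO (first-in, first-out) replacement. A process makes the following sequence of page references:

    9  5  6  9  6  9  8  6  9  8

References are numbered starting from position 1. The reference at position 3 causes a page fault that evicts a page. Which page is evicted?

pos 1: 9: miss, frames [9]
pos 2: 5: miss, frames [9, 5]
pos 3: 6: miss, evict 9, frames [5, 6]
At position 3, page 9 is evicted.

9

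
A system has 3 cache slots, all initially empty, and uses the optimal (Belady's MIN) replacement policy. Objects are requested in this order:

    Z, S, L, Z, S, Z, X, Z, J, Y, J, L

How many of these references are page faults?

6

Z → miss, frames {Z}
S → miss, frames {Z,S}
L → miss, frames {Z,S,L}
Z → hit
S → hit
Z → hit
X → miss, evict S, frames {Z,L,X}
Z → hit
J → miss, evict X, frames {Z,L,J}
Y → miss, evict Z, frames {L,J,Y}
J → hit
L → hit
Page faults: 6.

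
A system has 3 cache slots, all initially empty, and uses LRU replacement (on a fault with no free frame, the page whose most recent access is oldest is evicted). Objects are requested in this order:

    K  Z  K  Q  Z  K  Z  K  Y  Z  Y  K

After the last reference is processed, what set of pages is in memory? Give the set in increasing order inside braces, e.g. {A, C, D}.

K: miss, frames (K)
Z: miss, frames (K Z)
K: hit
Q: miss, frames (Z K Q)
Z: hit
K: hit
Z: hit
K: hit
Y: miss, evict Q, frames (Z K Y)
Z: hit
Y: hit
K: hit

{K, Y, Z}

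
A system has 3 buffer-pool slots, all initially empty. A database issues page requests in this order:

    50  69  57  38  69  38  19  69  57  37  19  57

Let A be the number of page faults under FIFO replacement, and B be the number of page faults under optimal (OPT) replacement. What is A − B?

3

Under FIFO: F F F F . . F F F F F . → 9 faults.
Under OPT: F F F F . . F . . F . . → 6 faults.
A − B = 9 − 6 = 3.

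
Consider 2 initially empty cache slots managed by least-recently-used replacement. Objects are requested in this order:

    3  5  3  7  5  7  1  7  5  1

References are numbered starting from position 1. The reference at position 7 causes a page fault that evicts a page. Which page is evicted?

5

pos 1: 3: fault, frames [3]
pos 2: 5: fault, frames [3, 5]
pos 3: 3: hit
pos 4: 7: fault, evict 5, frames [3, 7]
pos 5: 5: fault, evict 3, frames [7, 5]
pos 6: 7: hit
pos 7: 1: fault, evict 5, frames [7, 1]
At position 7, page 5 is evicted.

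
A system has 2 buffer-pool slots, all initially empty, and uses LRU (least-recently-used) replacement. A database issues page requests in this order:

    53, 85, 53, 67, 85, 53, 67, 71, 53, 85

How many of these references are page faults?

9

53: miss, frames {53}
85: miss, frames {53,85}
53: hit
67: miss, evict 85, frames {53,67}
85: miss, evict 53, frames {67,85}
53: miss, evict 67, frames {85,53}
67: miss, evict 85, frames {53,67}
71: miss, evict 53, frames {67,71}
53: miss, evict 67, frames {71,53}
85: miss, evict 71, frames {53,85}
Page faults: 9.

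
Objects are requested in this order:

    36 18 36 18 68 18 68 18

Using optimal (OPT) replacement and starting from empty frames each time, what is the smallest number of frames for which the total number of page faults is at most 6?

2

f=1: 8 faults
f=2: 3 faults
f=3: 3 faults
Smallest f with faults ≤ 6 is 2.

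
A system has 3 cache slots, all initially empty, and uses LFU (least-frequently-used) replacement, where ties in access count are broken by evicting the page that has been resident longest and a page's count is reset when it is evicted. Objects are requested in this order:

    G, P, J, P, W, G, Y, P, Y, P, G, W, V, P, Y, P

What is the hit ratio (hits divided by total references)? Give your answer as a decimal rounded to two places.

0.50

G: miss, frames {G}
P: miss, frames {G,P}
J: miss, frames {G,P,J}
P: hit
W: miss, evict G, frames {P,J,W}
G: miss, evict J, frames {P,W,G}
Y: miss, evict W, frames {P,G,Y}
P: hit
Y: hit
P: hit
G: hit
W: miss, evict G, frames {P,Y,W}
V: miss, evict W, frames {P,Y,V}
P: hit
Y: hit
P: hit
Hits: 8 of 16 references → 8/16 = 0.5000.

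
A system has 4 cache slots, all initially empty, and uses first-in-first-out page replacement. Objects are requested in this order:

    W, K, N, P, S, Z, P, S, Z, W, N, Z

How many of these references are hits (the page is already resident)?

W → miss, frames {W}
K → miss, frames {W,K}
N → miss, frames {W,K,N}
P → miss, frames {W,K,N,P}
S → miss, evict W, frames {K,N,P,S}
Z → miss, evict K, frames {N,P,S,Z}
P → hit
S → hit
Z → hit
W → miss, evict N, frames {P,S,Z,W}
N → miss, evict P, frames {S,Z,W,N}
Z → hit
Hits: 4.

4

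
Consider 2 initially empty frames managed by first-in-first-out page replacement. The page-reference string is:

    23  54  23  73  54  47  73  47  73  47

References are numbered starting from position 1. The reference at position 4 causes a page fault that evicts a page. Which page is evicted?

23

pos 1: 23 -> miss, frames {23}
pos 2: 54 -> miss, frames {23,54}
pos 3: 23 -> hit
pos 4: 73 -> miss, evict 23, frames {54,73}
At position 4, page 23 is evicted.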